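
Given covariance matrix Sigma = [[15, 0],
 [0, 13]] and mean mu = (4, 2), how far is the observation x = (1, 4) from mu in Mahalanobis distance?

Step 1 — centre the observation: (x - mu) = (-3, 2).

Step 2 — invert Sigma. det(Sigma) = 15·13 - (0)² = 195.
  Sigma^{-1} = (1/det) · [[d, -b], [-b, a]] = [[0.0667, 0],
 [0, 0.0769]].

Step 3 — form the quadratic (x - mu)^T · Sigma^{-1} · (x - mu):
  Sigma^{-1} · (x - mu) = (-0.2, 0.1538).
  (x - mu)^T · [Sigma^{-1} · (x - mu)] = (-3)·(-0.2) + (2)·(0.1538) = 0.9077.

Step 4 — take square root: d = √(0.9077) ≈ 0.9527.

d(x, mu) = √(0.9077) ≈ 0.9527


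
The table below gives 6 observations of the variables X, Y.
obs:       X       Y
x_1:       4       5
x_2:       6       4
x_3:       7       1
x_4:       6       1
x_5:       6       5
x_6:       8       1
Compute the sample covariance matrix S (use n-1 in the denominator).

Step 1 — column means:
  mean(X) = (4 + 6 + 7 + 6 + 6 + 8) / 6 = 37/6 = 6.1667
  mean(Y) = (5 + 4 + 1 + 1 + 5 + 1) / 6 = 17/6 = 2.8333

Step 2 — sample covariance S[i,j] = (1/(n-1)) · Σ_k (x_{k,i} - mean_i) · (x_{k,j} - mean_j), with n-1 = 5.
  S[X,X] = ((-2.1667)·(-2.1667) + (-0.1667)·(-0.1667) + (0.8333)·(0.8333) + (-0.1667)·(-0.1667) + (-0.1667)·(-0.1667) + (1.8333)·(1.8333)) / 5 = 8.8333/5 = 1.7667
  S[X,Y] = ((-2.1667)·(2.1667) + (-0.1667)·(1.1667) + (0.8333)·(-1.8333) + (-0.1667)·(-1.8333) + (-0.1667)·(2.1667) + (1.8333)·(-1.8333)) / 5 = -9.8333/5 = -1.9667
  S[Y,Y] = ((2.1667)·(2.1667) + (1.1667)·(1.1667) + (-1.8333)·(-1.8333) + (-1.8333)·(-1.8333) + (2.1667)·(2.1667) + (-1.8333)·(-1.8333)) / 5 = 20.8333/5 = 4.1667

S is symmetric (S[j,i] = S[i,j]). Assembling:

S = [[1.7667, -1.9667],
 [-1.9667, 4.1667]]


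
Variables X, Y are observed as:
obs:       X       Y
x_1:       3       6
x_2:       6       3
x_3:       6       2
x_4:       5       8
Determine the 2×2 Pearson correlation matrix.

Step 1 — column means:
  mean(X) = (3 + 6 + 6 + 5) / 4 = 20/4 = 5
  mean(Y) = (6 + 3 + 2 + 8) / 4 = 19/4 = 4.75

Step 2 — sample variances and covariances s[i,j] = (1/(n-1)) · Σ_k (x_{k,i} - mean_i) · (x_{k,j} - mean_j), with n-1 = 3:
  s[X,X] = ((-2)·(-2) + (1)·(1) + (1)·(1) + (0)·(0)) / 3 = 6/3 = 2
  s[X,Y] = ((-2)·(1.25) + (1)·(-1.75) + (1)·(-2.75) + (0)·(3.25)) / 3 = -7/3 = -2.3333
  s[Y,Y] = ((1.25)·(1.25) + (-1.75)·(-1.75) + (-2.75)·(-2.75) + (3.25)·(3.25)) / 3 = 22.75/3 = 7.5833
  Sample standard deviations s_i = √(s[i,i]):
  s(X) = √(2) = 1.4142
  s(Y) = √(7.5833) = 2.7538

Step 3 — r_{ij} = s_{ij} / (s_i · s_j):
  r[X,X] = 1 (diagonal).
  r[X,Y] = -2.3333 / (1.4142 · 2.7538) = -2.3333 / 3.8944 = -0.5991
  r[Y,Y] = 1 (diagonal).

R is symmetric with unit diagonal. Assembling:

R = [[1, -0.5991],
 [-0.5991, 1]]


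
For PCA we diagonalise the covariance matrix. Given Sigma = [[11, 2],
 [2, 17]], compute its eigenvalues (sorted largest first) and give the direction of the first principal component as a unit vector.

Step 1 — characteristic polynomial of 2×2 Sigma:
  det(Sigma - λI) = λ² - trace · λ + det = 0.
  trace = 11 + 17 = 28, det = 11·17 - (2)² = 183.
Step 2 — discriminant:
  Δ = trace² - 4·det = 784 - 732 = 52.
Step 3 — eigenvalues:
  λ = (trace ± √Δ)/2 = (28 ± 7.2111)/2,
  λ_1 = 17.6056,  λ_2 = 10.3944.

Step 4 — unit eigenvector for λ_1: solve (Sigma - λ_1 I)v = 0. First row:
  (11 - 17.6056)·v_x + (2)·v_y = 0, i.e. (-6.6056)·v_x + (2)·v_y = 0,
  so v ∝ (b, λ_1 - a) = (2, 6.6056) = u.
  ||u|| = √((2)² + (6.6056)²) = √(47.6333) ≈ 6.9017,
  v_1 = u/||u|| ≈ (0.2898, 0.9571) (||v_1|| = 1).

λ_1 = 17.6056,  λ_2 = 10.3944;  v_1 ≈ (0.2898, 0.9571)


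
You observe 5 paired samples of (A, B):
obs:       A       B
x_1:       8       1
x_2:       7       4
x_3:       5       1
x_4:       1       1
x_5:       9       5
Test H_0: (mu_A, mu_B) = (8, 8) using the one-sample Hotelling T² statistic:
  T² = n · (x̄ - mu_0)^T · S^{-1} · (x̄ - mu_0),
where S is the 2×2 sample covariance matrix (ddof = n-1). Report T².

Step 1 — sample mean vector:
  mean(A) = (8 + 7 + 5 + 1 + 9) / 5 = 30/5 = 6
  mean(B) = (1 + 4 + 1 + 1 + 5) / 5 = 12/5 = 2.4
  x̄ = (6, 2.4),  deviation x̄ - mu_0 = (6, 2.4) - (8, 8) = (-2, -5.6).

Step 2 — sample covariance matrix, S[i,j] = (1/(n-1)) · Σ_k (x_{k,i} - mean_i) · (x_{k,j} - mean_j), divisor n-1 = 4:
  S[A,A] = ((2)·(2) + (1)·(1) + (-1)·(-1) + (-5)·(-5) + (3)·(3)) / 4 = 40/4 = 10
  S[A,B] = ((2)·(-1.4) + (1)·(1.6) + (-1)·(-1.4) + (-5)·(-1.4) + (3)·(2.6)) / 4 = 15/4 = 3.75
  S[B,B] = ((-1.4)·(-1.4) + (1.6)·(1.6) + (-1.4)·(-1.4) + (-1.4)·(-1.4) + (2.6)·(2.6)) / 4 = 15.2/4 = 3.8
  S = [[10, 3.75],
 [3.75, 3.8]].

Step 3 — invert S. det(S) = 10·3.8 - (3.75)² = 23.9375.
  S^{-1} = (1/det) · [[d, -b], [-b, a]] = [[0.1587, -0.1567],
 [-0.1567, 0.4178]].

Step 4 — quadratic form (x̄ - mu_0)^T · S^{-1} · (x̄ - mu_0):
  S^{-1} · (x̄ - mu_0) = (0.5598, -2.0261),
  (x̄ - mu_0)^T · [...] = (-2)·(0.5598) + (-5.6)·(-2.0261) = 10.2266.

Step 5 — scale by n: T² = 5 · 10.2266 = 51.1332.

T² ≈ 51.1332


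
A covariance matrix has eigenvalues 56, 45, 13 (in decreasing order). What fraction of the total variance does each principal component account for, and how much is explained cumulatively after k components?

Step 1 — total variance = trace(Sigma) = Σ λ_i = 56 + 45 + 13 = 114.

Step 2 — fraction explained by component i = λ_i / Σ λ:
  PC1: 56/114 = 0.4912
  PC2: 45/114 = 0.3947
  PC3: 13/114 = 0.114

Step 3 — cumulative fraction after k components = (λ_1 + ... + λ_k) / Σ λ:
  k = 1: 56/114 = 0.4912
  k = 2: (56 + 45)/114 = 101/114 = 0.886
  k = 3: (56 + 45 + 13)/114 = 114/114 = 1

Summary (fraction, with percent):

explained: PC1 0.4912 (49.12%), PC2 0.3947 (39.47%), PC3 0.114 (11.4%);  cumulative: 0.4912, 0.886, 1


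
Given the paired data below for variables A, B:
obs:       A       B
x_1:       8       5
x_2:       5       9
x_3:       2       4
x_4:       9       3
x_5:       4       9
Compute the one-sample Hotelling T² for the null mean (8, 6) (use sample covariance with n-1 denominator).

Step 1 — sample mean vector:
  mean(A) = (8 + 5 + 2 + 9 + 4) / 5 = 28/5 = 5.6
  mean(B) = (5 + 9 + 4 + 3 + 9) / 5 = 30/5 = 6
  x̄ = (5.6, 6),  deviation x̄ - mu_0 = (5.6, 6) - (8, 6) = (-2.4, 0).

Step 2 — sample covariance matrix, S[i,j] = (1/(n-1)) · Σ_k (x_{k,i} - mean_i) · (x_{k,j} - mean_j), divisor n-1 = 4:
  S[A,A] = ((2.4)·(2.4) + (-0.6)·(-0.6) + (-3.6)·(-3.6) + (3.4)·(3.4) + (-1.6)·(-1.6)) / 4 = 33.2/4 = 8.3
  S[A,B] = ((2.4)·(-1) + (-0.6)·(3) + (-3.6)·(-2) + (3.4)·(-3) + (-1.6)·(3)) / 4 = -12/4 = -3
  S[B,B] = ((-1)·(-1) + (3)·(3) + (-2)·(-2) + (-3)·(-3) + (3)·(3)) / 4 = 32/4 = 8
  S = [[8.3, -3],
 [-3, 8]].

Step 3 — invert S. det(S) = 8.3·8 - (-3)² = 57.4.
  S^{-1} = (1/det) · [[d, -b], [-b, a]] = [[0.1394, 0.0523],
 [0.0523, 0.1446]].

Step 4 — quadratic form (x̄ - mu_0)^T · S^{-1} · (x̄ - mu_0):
  S^{-1} · (x̄ - mu_0) = (-0.3345, -0.1254),
  (x̄ - mu_0)^T · [...] = (-2.4)·(-0.3345) + (0)·(-0.1254) = 0.8028.

Step 5 — scale by n: T² = 5 · 0.8028 = 4.0139.

T² ≈ 4.0139


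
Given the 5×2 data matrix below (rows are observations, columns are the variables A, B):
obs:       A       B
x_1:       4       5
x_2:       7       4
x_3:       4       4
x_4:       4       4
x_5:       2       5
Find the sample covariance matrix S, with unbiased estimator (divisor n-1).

Step 1 — column means:
  mean(A) = (4 + 7 + 4 + 4 + 2) / 5 = 21/5 = 4.2
  mean(B) = (5 + 4 + 4 + 4 + 5) / 5 = 22/5 = 4.4

Step 2 — sample covariance S[i,j] = (1/(n-1)) · Σ_k (x_{k,i} - mean_i) · (x_{k,j} - mean_j), with n-1 = 4.
  S[A,A] = ((-0.2)·(-0.2) + (2.8)·(2.8) + (-0.2)·(-0.2) + (-0.2)·(-0.2) + (-2.2)·(-2.2)) / 4 = 12.8/4 = 3.2
  S[A,B] = ((-0.2)·(0.6) + (2.8)·(-0.4) + (-0.2)·(-0.4) + (-0.2)·(-0.4) + (-2.2)·(0.6)) / 4 = -2.4/4 = -0.6
  S[B,B] = ((0.6)·(0.6) + (-0.4)·(-0.4) + (-0.4)·(-0.4) + (-0.4)·(-0.4) + (0.6)·(0.6)) / 4 = 1.2/4 = 0.3

S is symmetric (S[j,i] = S[i,j]). Assembling:

S = [[3.2, -0.6],
 [-0.6, 0.3]]


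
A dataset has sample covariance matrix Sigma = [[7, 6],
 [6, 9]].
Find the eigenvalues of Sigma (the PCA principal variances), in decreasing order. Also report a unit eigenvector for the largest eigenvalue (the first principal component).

Step 1 — characteristic polynomial of 2×2 Sigma:
  det(Sigma - λI) = λ² - trace · λ + det = 0.
  trace = 7 + 9 = 16, det = 7·9 - (6)² = 27.
Step 2 — discriminant:
  Δ = trace² - 4·det = 256 - 108 = 148.
Step 3 — eigenvalues:
  λ = (trace ± √Δ)/2 = (16 ± 12.1655)/2,
  λ_1 = 14.0828,  λ_2 = 1.9172.

Step 4 — unit eigenvector for λ_1: solve (Sigma - λ_1 I)v = 0. First row:
  (7 - 14.0828)·v_x + (6)·v_y = 0, i.e. (-7.0828)·v_x + (6)·v_y = 0,
  so v ∝ (b, λ_1 - a) = (6, 7.0828) = u.
  ||u|| = √((6)² + (7.0828)²) = √(86.1655) ≈ 9.2825,
  v_1 = u/||u|| ≈ (0.6464, 0.763) (||v_1|| = 1).

λ_1 = 14.0828,  λ_2 = 1.9172;  v_1 ≈ (0.6464, 0.763)


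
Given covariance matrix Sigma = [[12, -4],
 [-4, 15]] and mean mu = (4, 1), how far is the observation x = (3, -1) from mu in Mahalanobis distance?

Step 1 — centre the observation: (x - mu) = (-1, -2).

Step 2 — invert Sigma. det(Sigma) = 12·15 - (-4)² = 164.
  Sigma^{-1} = (1/det) · [[d, -b], [-b, a]] = [[0.0915, 0.0244],
 [0.0244, 0.0732]].

Step 3 — form the quadratic (x - mu)^T · Sigma^{-1} · (x - mu):
  Sigma^{-1} · (x - mu) = (-0.1402, -0.1707).
  (x - mu)^T · [Sigma^{-1} · (x - mu)] = (-1)·(-0.1402) + (-2)·(-0.1707) = 0.4817.

Step 4 — take square root: d = √(0.4817) ≈ 0.6941.

d(x, mu) = √(0.4817) ≈ 0.6941


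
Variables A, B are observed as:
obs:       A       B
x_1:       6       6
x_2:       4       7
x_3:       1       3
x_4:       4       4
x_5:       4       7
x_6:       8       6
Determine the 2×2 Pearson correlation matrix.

Step 1 — column means:
  mean(A) = (6 + 4 + 1 + 4 + 4 + 8) / 6 = 27/6 = 4.5
  mean(B) = (6 + 7 + 3 + 4 + 7 + 6) / 6 = 33/6 = 5.5

Step 2 — sample variances and covariances s[i,j] = (1/(n-1)) · Σ_k (x_{k,i} - mean_i) · (x_{k,j} - mean_j), with n-1 = 5:
  s[A,A] = ((1.5)·(1.5) + (-0.5)·(-0.5) + (-3.5)·(-3.5) + (-0.5)·(-0.5) + (-0.5)·(-0.5) + (3.5)·(3.5)) / 5 = 27.5/5 = 5.5
  s[A,B] = ((1.5)·(0.5) + (-0.5)·(1.5) + (-3.5)·(-2.5) + (-0.5)·(-1.5) + (-0.5)·(1.5) + (3.5)·(0.5)) / 5 = 10.5/5 = 2.1
  s[B,B] = ((0.5)·(0.5) + (1.5)·(1.5) + (-2.5)·(-2.5) + (-1.5)·(-1.5) + (1.5)·(1.5) + (0.5)·(0.5)) / 5 = 13.5/5 = 2.7
  Sample standard deviations s_i = √(s[i,i]):
  s(A) = √(5.5) = 2.3452
  s(B) = √(2.7) = 1.6432

Step 3 — r_{ij} = s_{ij} / (s_i · s_j):
  r[A,A] = 1 (diagonal).
  r[A,B] = 2.1 / (2.3452 · 1.6432) = 2.1 / 3.8536 = 0.5449
  r[B,B] = 1 (diagonal).

R is symmetric with unit diagonal. Assembling:

R = [[1, 0.5449],
 [0.5449, 1]]


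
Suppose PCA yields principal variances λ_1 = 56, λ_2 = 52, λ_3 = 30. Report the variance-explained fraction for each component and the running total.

Step 1 — total variance = trace(Sigma) = Σ λ_i = 56 + 52 + 30 = 138.

Step 2 — fraction explained by component i = λ_i / Σ λ:
  PC1: 56/138 = 0.4058
  PC2: 52/138 = 0.3768
  PC3: 30/138 = 0.2174

Step 3 — cumulative fraction after k components = (λ_1 + ... + λ_k) / Σ λ:
  k = 1: 56/138 = 0.4058
  k = 2: (56 + 52)/138 = 108/138 = 0.7826
  k = 3: (56 + 52 + 30)/138 = 138/138 = 1

Summary (fraction, with percent):

explained: PC1 0.4058 (40.58%), PC2 0.3768 (37.68%), PC3 0.2174 (21.74%);  cumulative: 0.4058, 0.7826, 1


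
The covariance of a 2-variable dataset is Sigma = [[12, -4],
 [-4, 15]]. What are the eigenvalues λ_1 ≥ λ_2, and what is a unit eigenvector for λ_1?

Step 1 — characteristic polynomial of 2×2 Sigma:
  det(Sigma - λI) = λ² - trace · λ + det = 0.
  trace = 12 + 15 = 27, det = 12·15 - (-4)² = 164.
Step 2 — discriminant:
  Δ = trace² - 4·det = 729 - 656 = 73.
Step 3 — eigenvalues:
  λ = (trace ± √Δ)/2 = (27 ± 8.544)/2,
  λ_1 = 17.772,  λ_2 = 9.228.

Step 4 — unit eigenvector for λ_1: solve (Sigma - λ_1 I)v = 0. First row:
  (12 - 17.772)·v_x + (-4)·v_y = 0, i.e. (-5.772)·v_x + (-4)·v_y = 0,
  so v ∝ (b, λ_1 - a) = (-4, 5.772); multiply by -1 so the first entry is positive: u = (4, -5.772).
  ||u|| = √((4)² + (-5.772)²) = √(49.316) ≈ 7.0225,
  v_1 = u/||u|| ≈ (0.5696, -0.8219) (||v_1|| = 1).

λ_1 = 17.772,  λ_2 = 9.228;  v_1 ≈ (0.5696, -0.8219)


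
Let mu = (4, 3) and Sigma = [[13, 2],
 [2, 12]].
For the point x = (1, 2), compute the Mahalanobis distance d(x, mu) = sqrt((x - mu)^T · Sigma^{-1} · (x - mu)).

Step 1 — centre the observation: (x - mu) = (-3, -1).

Step 2 — invert Sigma. det(Sigma) = 13·12 - (2)² = 152.
  Sigma^{-1} = (1/det) · [[d, -b], [-b, a]] = [[0.0789, -0.0132],
 [-0.0132, 0.0855]].

Step 3 — form the quadratic (x - mu)^T · Sigma^{-1} · (x - mu):
  Sigma^{-1} · (x - mu) = (-0.2237, -0.0461).
  (x - mu)^T · [Sigma^{-1} · (x - mu)] = (-3)·(-0.2237) + (-1)·(-0.0461) = 0.7171.

Step 4 — take square root: d = √(0.7171) ≈ 0.8468.

d(x, mu) = √(0.7171) ≈ 0.8468


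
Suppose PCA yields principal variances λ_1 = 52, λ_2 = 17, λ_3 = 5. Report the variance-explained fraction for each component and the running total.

Step 1 — total variance = trace(Sigma) = Σ λ_i = 52 + 17 + 5 = 74.

Step 2 — fraction explained by component i = λ_i / Σ λ:
  PC1: 52/74 = 0.7027
  PC2: 17/74 = 0.2297
  PC3: 5/74 = 0.0676

Step 3 — cumulative fraction after k components = (λ_1 + ... + λ_k) / Σ λ:
  k = 1: 52/74 = 0.7027
  k = 2: (52 + 17)/74 = 69/74 = 0.9324
  k = 3: (52 + 17 + 5)/74 = 74/74 = 1

Summary (fraction, with percent):

explained: PC1 0.7027 (70.27%), PC2 0.2297 (22.97%), PC3 0.0676 (6.76%);  cumulative: 0.7027, 0.9324, 1


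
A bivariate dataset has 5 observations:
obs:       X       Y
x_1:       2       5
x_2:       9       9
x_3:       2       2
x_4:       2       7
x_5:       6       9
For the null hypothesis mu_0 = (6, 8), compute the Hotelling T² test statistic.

Step 1 — sample mean vector:
  mean(X) = (2 + 9 + 2 + 2 + 6) / 5 = 21/5 = 4.2
  mean(Y) = (5 + 9 + 2 + 7 + 9) / 5 = 32/5 = 6.4
  x̄ = (4.2, 6.4),  deviation x̄ - mu_0 = (4.2, 6.4) - (6, 8) = (-1.8, -1.6).

Step 2 — sample covariance matrix, S[i,j] = (1/(n-1)) · Σ_k (x_{k,i} - mean_i) · (x_{k,j} - mean_j), divisor n-1 = 4:
  S[X,X] = ((-2.2)·(-2.2) + (4.8)·(4.8) + (-2.2)·(-2.2) + (-2.2)·(-2.2) + (1.8)·(1.8)) / 4 = 40.8/4 = 10.2
  S[X,Y] = ((-2.2)·(-1.4) + (4.8)·(2.6) + (-2.2)·(-4.4) + (-2.2)·(0.6) + (1.8)·(2.6)) / 4 = 28.6/4 = 7.15
  S[Y,Y] = ((-1.4)·(-1.4) + (2.6)·(2.6) + (-4.4)·(-4.4) + (0.6)·(0.6) + (2.6)·(2.6)) / 4 = 35.2/4 = 8.8
  S = [[10.2, 7.15],
 [7.15, 8.8]].

Step 3 — invert S. det(S) = 10.2·8.8 - (7.15)² = 38.6375.
  S^{-1} = (1/det) · [[d, -b], [-b, a]] = [[0.2278, -0.1851],
 [-0.1851, 0.264]].

Step 4 — quadratic form (x̄ - mu_0)^T · S^{-1} · (x̄ - mu_0):
  S^{-1} · (x̄ - mu_0) = (-0.1139, -0.0893),
  (x̄ - mu_0)^T · [...] = (-1.8)·(-0.1139) + (-1.6)·(-0.0893) = 0.3478.

Step 5 — scale by n: T² = 5 · 0.3478 = 1.7392.

T² ≈ 1.7392


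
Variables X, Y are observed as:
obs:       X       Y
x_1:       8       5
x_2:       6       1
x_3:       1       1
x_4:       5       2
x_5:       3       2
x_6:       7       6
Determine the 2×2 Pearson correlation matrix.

Step 1 — column means:
  mean(X) = (8 + 6 + 1 + 5 + 3 + 7) / 6 = 30/6 = 5
  mean(Y) = (5 + 1 + 1 + 2 + 2 + 6) / 6 = 17/6 = 2.8333

Step 2 — sample variances and covariances s[i,j] = (1/(n-1)) · Σ_k (x_{k,i} - mean_i) · (x_{k,j} - mean_j), with n-1 = 5:
  s[X,X] = ((3)·(3) + (1)·(1) + (-4)·(-4) + (0)·(0) + (-2)·(-2) + (2)·(2)) / 5 = 34/5 = 6.8
  s[X,Y] = ((3)·(2.1667) + (1)·(-1.8333) + (-4)·(-1.8333) + (0)·(-0.8333) + (-2)·(-0.8333) + (2)·(3.1667)) / 5 = 20/5 = 4
  s[Y,Y] = ((2.1667)·(2.1667) + (-1.8333)·(-1.8333) + (-1.8333)·(-1.8333) + (-0.8333)·(-0.8333) + (-0.8333)·(-0.8333) + (3.1667)·(3.1667)) / 5 = 22.8333/5 = 4.5667
  Sample standard deviations s_i = √(s[i,i]):
  s(X) = √(6.8) = 2.6077
  s(Y) = √(4.5667) = 2.137

Step 3 — r_{ij} = s_{ij} / (s_i · s_j):
  r[X,X] = 1 (diagonal).
  r[X,Y] = 4 / (2.6077 · 2.137) = 4 / 5.5726 = 0.7178
  r[Y,Y] = 1 (diagonal).

R is symmetric with unit diagonal. Assembling:

R = [[1, 0.7178],
 [0.7178, 1]]


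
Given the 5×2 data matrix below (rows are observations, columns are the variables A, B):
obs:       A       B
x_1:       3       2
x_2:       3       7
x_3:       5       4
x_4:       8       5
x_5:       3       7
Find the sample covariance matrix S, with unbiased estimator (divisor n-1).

Step 1 — column means:
  mean(A) = (3 + 3 + 5 + 8 + 3) / 5 = 22/5 = 4.4
  mean(B) = (2 + 7 + 4 + 5 + 7) / 5 = 25/5 = 5

Step 2 — sample covariance S[i,j] = (1/(n-1)) · Σ_k (x_{k,i} - mean_i) · (x_{k,j} - mean_j), with n-1 = 4.
  S[A,A] = ((-1.4)·(-1.4) + (-1.4)·(-1.4) + (0.6)·(0.6) + (3.6)·(3.6) + (-1.4)·(-1.4)) / 4 = 19.2/4 = 4.8
  S[A,B] = ((-1.4)·(-3) + (-1.4)·(2) + (0.6)·(-1) + (3.6)·(0) + (-1.4)·(2)) / 4 = -2/4 = -0.5
  S[B,B] = ((-3)·(-3) + (2)·(2) + (-1)·(-1) + (0)·(0) + (2)·(2)) / 4 = 18/4 = 4.5

S is symmetric (S[j,i] = S[i,j]). Assembling:

S = [[4.8, -0.5],
 [-0.5, 4.5]]


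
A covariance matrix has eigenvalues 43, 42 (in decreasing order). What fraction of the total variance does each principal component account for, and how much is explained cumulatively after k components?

Step 1 — total variance = trace(Sigma) = Σ λ_i = 43 + 42 = 85.

Step 2 — fraction explained by component i = λ_i / Σ λ:
  PC1: 43/85 = 0.5059
  PC2: 42/85 = 0.4941

Step 3 — cumulative fraction after k components = (λ_1 + ... + λ_k) / Σ λ:
  k = 1: 43/85 = 0.5059
  k = 2: (43 + 42)/85 = 85/85 = 1

Summary (fraction, with percent):

explained: PC1 0.5059 (50.59%), PC2 0.4941 (49.41%);  cumulative: 0.5059, 1


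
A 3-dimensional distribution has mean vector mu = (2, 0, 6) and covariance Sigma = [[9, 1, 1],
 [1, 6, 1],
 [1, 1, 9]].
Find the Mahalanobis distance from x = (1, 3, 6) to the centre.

Step 1 — centre the observation: (x - mu) = (-1, 3, 0).

Step 2 — invert Sigma (cofactor / det for 3×3, or solve directly):
  Sigma^{-1} = [[0.1142, -0.0172, -0.0108],
 [-0.0172, 0.1724, -0.0172],
 [-0.0108, -0.0172, 0.1142]].

Step 3 — form the quadratic (x - mu)^T · Sigma^{-1} · (x - mu):
  Sigma^{-1} · (x - mu) = (-0.1659, 0.5345, -0.0409).
  (x - mu)^T · [Sigma^{-1} · (x - mu)] = (-1)·(-0.1659) + (3)·(0.5345) + (0)·(-0.0409) = 1.7694.

Step 4 — take square root: d = √(1.7694) ≈ 1.3302.

d(x, mu) = √(1.7694) ≈ 1.3302


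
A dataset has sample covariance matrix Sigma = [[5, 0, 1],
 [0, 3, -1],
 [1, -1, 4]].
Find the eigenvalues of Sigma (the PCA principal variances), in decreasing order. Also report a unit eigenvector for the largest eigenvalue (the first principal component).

Step 1 — characteristic polynomial p(λ) = det(λI - Sigma) = λ³ - tr·λ² + c_1·λ - det, where tr = trace, c_1 = sum of the principal 2×2 minors, det = det(Sigma):
  tr = 5 + 3 + 4 = 12,
  c_1 = (5·3 - (0)²) + (5·4 - (1)²) + (3·4 - (-1)²) = 15 + 19 + 11 = 45,
  det = 5·(3·4 - (-1)²) - (0)·((0)·4 - (-1)·(1)) + (1)·((0)·(-1) - 3·(1)) = 5·(11) - (0)·(1) + (1)·(-3) = 52.
  So p(λ) = λ³ - 12λ² + 45λ - 52.
Step 2 — look for an integer root (rational root theorem: any rational root is an integer divisor of 52). Testing λ = 4:
  p(4) = 64 - 192 + 180 - 52 = 0  ✓
  Dividing out (λ - 4): p(λ) = (λ - 4)(λ² - 8λ + 13).
Step 3 — remaining eigenvalues from the quadratic λ² - 8λ + 13 = 0:
  Δ = 8² - 4·13 = 64 - 52 = 12,  λ = (8 ± √12)/2 = (8 ± 3.4641)/2 ≈ 5.7321 or 2.2679.
  Sorted: λ_1 = 5.7321,  λ_2 = 4,  λ_3 = 2.2679  (check: sum = 12 = tr ✓).

Step 4 — unit eigenvector for λ_1 ≈ 5.7321: v spans the null space of (Sigma - λ_1 I), whose rows are
  r_1 = (-0.7321, 0, 1),  r_2 = (0, -2.7321, -1),  r_3 = (1, -1, -1.7321).
  v is orthogonal to every row, so take v ∝ r_1 × r_2 = ((0)·(-1) - (1)·(-2.7321), (1)·(0) - (-0.7321)·(-1), (-0.7321)·(-2.7321) - (0)·(0)) ≈ (2.7321, -0.7321, 2).
  Let u = (2.7321, -0.7321, 2).
  ||u|| = √((2.7321)² + (-0.7321)² + (2)²) = √(12) ≈ 3.4641,  v_1 = u/||u|| ≈ (0.7887, -0.2113, 0.5774) (||v_1|| = 1).

λ_1 = 5.7321,  λ_2 = 4,  λ_3 = 2.2679;  v_1 ≈ (0.7887, -0.2113, 0.5774)


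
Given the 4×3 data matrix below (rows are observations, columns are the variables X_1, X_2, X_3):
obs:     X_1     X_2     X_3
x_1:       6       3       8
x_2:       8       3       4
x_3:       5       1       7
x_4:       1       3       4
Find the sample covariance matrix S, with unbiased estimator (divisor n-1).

Step 1 — column means:
  mean(X_1) = (6 + 8 + 5 + 1) / 4 = 20/4 = 5
  mean(X_2) = (3 + 3 + 1 + 3) / 4 = 10/4 = 2.5
  mean(X_3) = (8 + 4 + 7 + 4) / 4 = 23/4 = 5.75

Step 2 — sample covariance S[i,j] = (1/(n-1)) · Σ_k (x_{k,i} - mean_i) · (x_{k,j} - mean_j), with n-1 = 3.
  S[X_1,X_1] = ((1)·(1) + (3)·(3) + (0)·(0) + (-4)·(-4)) / 3 = 26/3 = 8.6667
  S[X_1,X_2] = ((1)·(0.5) + (3)·(0.5) + (0)·(-1.5) + (-4)·(0.5)) / 3 = 0/3 = 0
  S[X_1,X_3] = ((1)·(2.25) + (3)·(-1.75) + (0)·(1.25) + (-4)·(-1.75)) / 3 = 4/3 = 1.3333
  S[X_2,X_2] = ((0.5)·(0.5) + (0.5)·(0.5) + (-1.5)·(-1.5) + (0.5)·(0.5)) / 3 = 3/3 = 1
  S[X_2,X_3] = ((0.5)·(2.25) + (0.5)·(-1.75) + (-1.5)·(1.25) + (0.5)·(-1.75)) / 3 = -2.5/3 = -0.8333
  S[X_3,X_3] = ((2.25)·(2.25) + (-1.75)·(-1.75) + (1.25)·(1.25) + (-1.75)·(-1.75)) / 3 = 12.75/3 = 4.25

S is symmetric (S[j,i] = S[i,j]). Assembling:

S = [[8.6667, 0, 1.3333],
 [0, 1, -0.8333],
 [1.3333, -0.8333, 4.25]]


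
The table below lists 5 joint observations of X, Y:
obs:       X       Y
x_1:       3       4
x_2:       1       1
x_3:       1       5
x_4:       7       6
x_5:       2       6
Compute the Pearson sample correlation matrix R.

Step 1 — column means:
  mean(X) = (3 + 1 + 1 + 7 + 2) / 5 = 14/5 = 2.8
  mean(Y) = (4 + 1 + 5 + 6 + 6) / 5 = 22/5 = 4.4

Step 2 — sample variances and covariances s[i,j] = (1/(n-1)) · Σ_k (x_{k,i} - mean_i) · (x_{k,j} - mean_j), with n-1 = 4:
  s[X,X] = ((0.2)·(0.2) + (-1.8)·(-1.8) + (-1.8)·(-1.8) + (4.2)·(4.2) + (-0.8)·(-0.8)) / 4 = 24.8/4 = 6.2
  s[X,Y] = ((0.2)·(-0.4) + (-1.8)·(-3.4) + (-1.8)·(0.6) + (4.2)·(1.6) + (-0.8)·(1.6)) / 4 = 10.4/4 = 2.6
  s[Y,Y] = ((-0.4)·(-0.4) + (-3.4)·(-3.4) + (0.6)·(0.6) + (1.6)·(1.6) + (1.6)·(1.6)) / 4 = 17.2/4 = 4.3
  Sample standard deviations s_i = √(s[i,i]):
  s(X) = √(6.2) = 2.49
  s(Y) = √(4.3) = 2.0736

Step 3 — r_{ij} = s_{ij} / (s_i · s_j):
  r[X,X] = 1 (diagonal).
  r[X,Y] = 2.6 / (2.49 · 2.0736) = 2.6 / 5.1633 = 0.5036
  r[Y,Y] = 1 (diagonal).

R is symmetric with unit diagonal. Assembling:

R = [[1, 0.5036],
 [0.5036, 1]]


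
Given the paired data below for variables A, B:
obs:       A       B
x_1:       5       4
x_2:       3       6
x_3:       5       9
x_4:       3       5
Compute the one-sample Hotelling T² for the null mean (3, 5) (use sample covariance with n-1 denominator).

Step 1 — sample mean vector:
  mean(A) = (5 + 3 + 5 + 3) / 4 = 16/4 = 4
  mean(B) = (4 + 6 + 9 + 5) / 4 = 24/4 = 6
  x̄ = (4, 6),  deviation x̄ - mu_0 = (4, 6) - (3, 5) = (1, 1).

Step 2 — sample covariance matrix, S[i,j] = (1/(n-1)) · Σ_k (x_{k,i} - mean_i) · (x_{k,j} - mean_j), divisor n-1 = 3:
  S[A,A] = ((1)·(1) + (-1)·(-1) + (1)·(1) + (-1)·(-1)) / 3 = 4/3 = 1.3333
  S[A,B] = ((1)·(-2) + (-1)·(0) + (1)·(3) + (-1)·(-1)) / 3 = 2/3 = 0.6667
  S[B,B] = ((-2)·(-2) + (0)·(0) + (3)·(3) + (-1)·(-1)) / 3 = 14/3 = 4.6667
  S = [[1.3333, 0.6667],
 [0.6667, 4.6667]].

Step 3 — invert S. det(S) = 1.3333·4.6667 - (0.6667)² = 5.7778.
  S^{-1} = (1/det) · [[d, -b], [-b, a]] = [[0.8077, -0.1154],
 [-0.1154, 0.2308]].

Step 4 — quadratic form (x̄ - mu_0)^T · S^{-1} · (x̄ - mu_0):
  S^{-1} · (x̄ - mu_0) = (0.6923, 0.1154),
  (x̄ - mu_0)^T · [...] = (1)·(0.6923) + (1)·(0.1154) = 0.8077.

Step 5 — scale by n: T² = 4 · 0.8077 = 3.2308.

T² ≈ 3.2308


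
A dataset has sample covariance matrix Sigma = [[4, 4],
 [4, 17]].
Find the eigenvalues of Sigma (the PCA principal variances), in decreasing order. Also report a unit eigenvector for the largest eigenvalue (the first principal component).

Step 1 — characteristic polynomial of 2×2 Sigma:
  det(Sigma - λI) = λ² - trace · λ + det = 0.
  trace = 4 + 17 = 21, det = 4·17 - (4)² = 52.
Step 2 — discriminant:
  Δ = trace² - 4·det = 441 - 208 = 233.
Step 3 — eigenvalues:
  λ = (trace ± √Δ)/2 = (21 ± 15.2643)/2,
  λ_1 = 18.1322,  λ_2 = 2.8678.

Step 4 — unit eigenvector for λ_1: solve (Sigma - λ_1 I)v = 0. First row:
  (4 - 18.1322)·v_x + (4)·v_y = 0, i.e. (-14.1322)·v_x + (4)·v_y = 0,
  so v ∝ (b, λ_1 - a) = (4, 14.1322) = u.
  ||u|| = √((4)² + (14.1322)²) = √(215.7182) ≈ 14.6873,
  v_1 = u/||u|| ≈ (0.2723, 0.9622) (||v_1|| = 1).

λ_1 = 18.1322,  λ_2 = 2.8678;  v_1 ≈ (0.2723, 0.9622)


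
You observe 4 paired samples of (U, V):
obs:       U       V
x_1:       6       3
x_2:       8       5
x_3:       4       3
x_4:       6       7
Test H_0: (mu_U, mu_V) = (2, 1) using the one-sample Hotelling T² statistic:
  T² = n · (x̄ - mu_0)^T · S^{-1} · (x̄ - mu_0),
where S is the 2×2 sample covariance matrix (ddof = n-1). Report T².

Step 1 — sample mean vector:
  mean(U) = (6 + 8 + 4 + 6) / 4 = 24/4 = 6
  mean(V) = (3 + 5 + 3 + 7) / 4 = 18/4 = 4.5
  x̄ = (6, 4.5),  deviation x̄ - mu_0 = (6, 4.5) - (2, 1) = (4, 3.5).

Step 2 — sample covariance matrix, S[i,j] = (1/(n-1)) · Σ_k (x_{k,i} - mean_i) · (x_{k,j} - mean_j), divisor n-1 = 3:
  S[U,U] = ((0)·(0) + (2)·(2) + (-2)·(-2) + (0)·(0)) / 3 = 8/3 = 2.6667
  S[U,V] = ((0)·(-1.5) + (2)·(0.5) + (-2)·(-1.5) + (0)·(2.5)) / 3 = 4/3 = 1.3333
  S[V,V] = ((-1.5)·(-1.5) + (0.5)·(0.5) + (-1.5)·(-1.5) + (2.5)·(2.5)) / 3 = 11/3 = 3.6667
  S = [[2.6667, 1.3333],
 [1.3333, 3.6667]].

Step 3 — invert S. det(S) = 2.6667·3.6667 - (1.3333)² = 8.
  S^{-1} = (1/det) · [[d, -b], [-b, a]] = [[0.4583, -0.1667],
 [-0.1667, 0.3333]].

Step 4 — quadratic form (x̄ - mu_0)^T · S^{-1} · (x̄ - mu_0):
  S^{-1} · (x̄ - mu_0) = (1.25, 0.5),
  (x̄ - mu_0)^T · [...] = (4)·(1.25) + (3.5)·(0.5) = 6.75.

Step 5 — scale by n: T² = 4 · 6.75 = 27.

T² ≈ 27


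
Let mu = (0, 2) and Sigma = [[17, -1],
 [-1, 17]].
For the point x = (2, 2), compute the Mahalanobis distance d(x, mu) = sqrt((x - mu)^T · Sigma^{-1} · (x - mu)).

Step 1 — centre the observation: (x - mu) = (2, 0).

Step 2 — invert Sigma. det(Sigma) = 17·17 - (-1)² = 288.
  Sigma^{-1} = (1/det) · [[d, -b], [-b, a]] = [[0.059, 0.0035],
 [0.0035, 0.059]].

Step 3 — form the quadratic (x - mu)^T · Sigma^{-1} · (x - mu):
  Sigma^{-1} · (x - mu) = (0.1181, 0.0069).
  (x - mu)^T · [Sigma^{-1} · (x - mu)] = (2)·(0.1181) + (0)·(0.0069) = 0.2361.

Step 4 — take square root: d = √(0.2361) ≈ 0.4859.

d(x, mu) = √(0.2361) ≈ 0.4859


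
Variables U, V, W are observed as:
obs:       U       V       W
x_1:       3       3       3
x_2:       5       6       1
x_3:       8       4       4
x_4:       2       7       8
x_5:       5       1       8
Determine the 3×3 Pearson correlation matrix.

Step 1 — column means:
  mean(U) = (3 + 5 + 8 + 2 + 5) / 5 = 23/5 = 4.6
  mean(V) = (3 + 6 + 4 + 7 + 1) / 5 = 21/5 = 4.2
  mean(W) = (3 + 1 + 4 + 8 + 8) / 5 = 24/5 = 4.8

Step 2 — sample variances and covariances s[i,j] = (1/(n-1)) · Σ_k (x_{k,i} - mean_i) · (x_{k,j} - mean_j), with n-1 = 4:
  s[U,U] = ((-1.6)·(-1.6) + (0.4)·(0.4) + (3.4)·(3.4) + (-2.6)·(-2.6) + (0.4)·(0.4)) / 4 = 21.2/4 = 5.3
  s[U,V] = ((-1.6)·(-1.2) + (0.4)·(1.8) + (3.4)·(-0.2) + (-2.6)·(2.8) + (0.4)·(-3.2)) / 4 = -6.6/4 = -1.65
  s[U,W] = ((-1.6)·(-1.8) + (0.4)·(-3.8) + (3.4)·(-0.8) + (-2.6)·(3.2) + (0.4)·(3.2)) / 4 = -8.4/4 = -2.1
  s[V,V] = ((-1.2)·(-1.2) + (1.8)·(1.8) + (-0.2)·(-0.2) + (2.8)·(2.8) + (-3.2)·(-3.2)) / 4 = 22.8/4 = 5.7
  s[V,W] = ((-1.2)·(-1.8) + (1.8)·(-3.8) + (-0.2)·(-0.8) + (2.8)·(3.2) + (-3.2)·(3.2)) / 4 = -5.8/4 = -1.45
  s[W,W] = ((-1.8)·(-1.8) + (-3.8)·(-3.8) + (-0.8)·(-0.8) + (3.2)·(3.2) + (3.2)·(3.2)) / 4 = 38.8/4 = 9.7
  Sample standard deviations s_i = √(s[i,i]):
  s(U) = √(5.3) = 2.3022
  s(V) = √(5.7) = 2.3875
  s(W) = √(9.7) = 3.1145

Step 3 — r_{ij} = s_{ij} / (s_i · s_j):
  r[U,U] = 1 (diagonal).
  r[U,V] = -1.65 / (2.3022 · 2.3875) = -1.65 / 5.4964 = -0.3002
  r[U,W] = -2.1 / (2.3022 · 3.1145) = -2.1 / 7.1701 = -0.2929
  r[V,V] = 1 (diagonal).
  r[V,W] = -1.45 / (2.3875 · 3.1145) = -1.45 / 7.4357 = -0.195
  r[W,W] = 1 (diagonal).

R is symmetric with unit diagonal. Assembling:

R = [[1, -0.3002, -0.2929],
 [-0.3002, 1, -0.195],
 [-0.2929, -0.195, 1]]


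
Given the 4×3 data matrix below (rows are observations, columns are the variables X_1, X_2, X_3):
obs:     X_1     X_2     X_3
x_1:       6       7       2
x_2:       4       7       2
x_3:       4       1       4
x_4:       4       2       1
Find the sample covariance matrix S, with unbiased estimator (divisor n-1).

Step 1 — column means:
  mean(X_1) = (6 + 4 + 4 + 4) / 4 = 18/4 = 4.5
  mean(X_2) = (7 + 7 + 1 + 2) / 4 = 17/4 = 4.25
  mean(X_3) = (2 + 2 + 4 + 1) / 4 = 9/4 = 2.25

Step 2 — sample covariance S[i,j] = (1/(n-1)) · Σ_k (x_{k,i} - mean_i) · (x_{k,j} - mean_j), with n-1 = 3.
  S[X_1,X_1] = ((1.5)·(1.5) + (-0.5)·(-0.5) + (-0.5)·(-0.5) + (-0.5)·(-0.5)) / 3 = 3/3 = 1
  S[X_1,X_2] = ((1.5)·(2.75) + (-0.5)·(2.75) + (-0.5)·(-3.25) + (-0.5)·(-2.25)) / 3 = 5.5/3 = 1.8333
  S[X_1,X_3] = ((1.5)·(-0.25) + (-0.5)·(-0.25) + (-0.5)·(1.75) + (-0.5)·(-1.25)) / 3 = -0.5/3 = -0.1667
  S[X_2,X_2] = ((2.75)·(2.75) + (2.75)·(2.75) + (-3.25)·(-3.25) + (-2.25)·(-2.25)) / 3 = 30.75/3 = 10.25
  S[X_2,X_3] = ((2.75)·(-0.25) + (2.75)·(-0.25) + (-3.25)·(1.75) + (-2.25)·(-1.25)) / 3 = -4.25/3 = -1.4167
  S[X_3,X_3] = ((-0.25)·(-0.25) + (-0.25)·(-0.25) + (1.75)·(1.75) + (-1.25)·(-1.25)) / 3 = 4.75/3 = 1.5833

S is symmetric (S[j,i] = S[i,j]). Assembling:

S = [[1, 1.8333, -0.1667],
 [1.8333, 10.25, -1.4167],
 [-0.1667, -1.4167, 1.5833]]


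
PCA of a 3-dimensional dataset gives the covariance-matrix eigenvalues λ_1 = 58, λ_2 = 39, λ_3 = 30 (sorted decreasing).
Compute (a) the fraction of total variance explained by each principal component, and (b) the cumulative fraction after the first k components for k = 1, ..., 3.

Step 1 — total variance = trace(Sigma) = Σ λ_i = 58 + 39 + 30 = 127.

Step 2 — fraction explained by component i = λ_i / Σ λ:
  PC1: 58/127 = 0.4567
  PC2: 39/127 = 0.3071
  PC3: 30/127 = 0.2362

Step 3 — cumulative fraction after k components = (λ_1 + ... + λ_k) / Σ λ:
  k = 1: 58/127 = 0.4567
  k = 2: (58 + 39)/127 = 97/127 = 0.7638
  k = 3: (58 + 39 + 30)/127 = 127/127 = 1

Summary (fraction, with percent):

explained: PC1 0.4567 (45.67%), PC2 0.3071 (30.71%), PC3 0.2362 (23.62%);  cumulative: 0.4567, 0.7638, 1


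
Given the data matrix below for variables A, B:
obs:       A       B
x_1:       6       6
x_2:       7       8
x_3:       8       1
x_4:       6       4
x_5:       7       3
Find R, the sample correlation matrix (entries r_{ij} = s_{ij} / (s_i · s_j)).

Step 1 — column means:
  mean(A) = (6 + 7 + 8 + 6 + 7) / 5 = 34/5 = 6.8
  mean(B) = (6 + 8 + 1 + 4 + 3) / 5 = 22/5 = 4.4

Step 2 — sample variances and covariances s[i,j] = (1/(n-1)) · Σ_k (x_{k,i} - mean_i) · (x_{k,j} - mean_j), with n-1 = 4:
  s[A,A] = ((-0.8)·(-0.8) + (0.2)·(0.2) + (1.2)·(1.2) + (-0.8)·(-0.8) + (0.2)·(0.2)) / 4 = 2.8/4 = 0.7
  s[A,B] = ((-0.8)·(1.6) + (0.2)·(3.6) + (1.2)·(-3.4) + (-0.8)·(-0.4) + (0.2)·(-1.4)) / 4 = -4.6/4 = -1.15
  s[B,B] = ((1.6)·(1.6) + (3.6)·(3.6) + (-3.4)·(-3.4) + (-0.4)·(-0.4) + (-1.4)·(-1.4)) / 4 = 29.2/4 = 7.3
  Sample standard deviations s_i = √(s[i,i]):
  s(A) = √(0.7) = 0.8367
  s(B) = √(7.3) = 2.7019

Step 3 — r_{ij} = s_{ij} / (s_i · s_j):
  r[A,A] = 1 (diagonal).
  r[A,B] = -1.15 / (0.8367 · 2.7019) = -1.15 / 2.2605 = -0.5087
  r[B,B] = 1 (diagonal).

R is symmetric with unit diagonal. Assembling:

R = [[1, -0.5087],
 [-0.5087, 1]]


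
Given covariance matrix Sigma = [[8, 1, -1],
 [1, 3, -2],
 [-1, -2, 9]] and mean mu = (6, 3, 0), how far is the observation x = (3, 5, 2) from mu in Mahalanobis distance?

Step 1 — centre the observation: (x - mu) = (-3, 2, 2).

Step 2 — invert Sigma (cofactor / det for 3×3, or solve directly):
  Sigma^{-1} = [[0.1307, -0.0398, 0.0057],
 [-0.0398, 0.4034, 0.0852],
 [0.0057, 0.0852, 0.1307]].

Step 3 — form the quadratic (x - mu)^T · Sigma^{-1} · (x - mu):
  Sigma^{-1} · (x - mu) = (-0.4602, 1.0966, 0.4148).
  (x - mu)^T · [Sigma^{-1} · (x - mu)] = (-3)·(-0.4602) + (2)·(1.0966) + (2)·(0.4148) = 4.4034.

Step 4 — take square root: d = √(4.4034) ≈ 2.0984.

d(x, mu) = √(4.4034) ≈ 2.0984


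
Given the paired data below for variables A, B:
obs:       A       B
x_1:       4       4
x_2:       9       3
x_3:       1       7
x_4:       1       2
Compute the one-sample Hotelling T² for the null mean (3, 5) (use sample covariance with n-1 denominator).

Step 1 — sample mean vector:
  mean(A) = (4 + 9 + 1 + 1) / 4 = 15/4 = 3.75
  mean(B) = (4 + 3 + 7 + 2) / 4 = 16/4 = 4
  x̄ = (3.75, 4),  deviation x̄ - mu_0 = (3.75, 4) - (3, 5) = (0.75, -1).

Step 2 — sample covariance matrix, S[i,j] = (1/(n-1)) · Σ_k (x_{k,i} - mean_i) · (x_{k,j} - mean_j), divisor n-1 = 3:
  S[A,A] = ((0.25)·(0.25) + (5.25)·(5.25) + (-2.75)·(-2.75) + (-2.75)·(-2.75)) / 3 = 42.75/3 = 14.25
  S[A,B] = ((0.25)·(0) + (5.25)·(-1) + (-2.75)·(3) + (-2.75)·(-2)) / 3 = -8/3 = -2.6667
  S[B,B] = ((0)·(0) + (-1)·(-1) + (3)·(3) + (-2)·(-2)) / 3 = 14/3 = 4.6667
  S = [[14.25, -2.6667],
 [-2.6667, 4.6667]].

Step 3 — invert S. det(S) = 14.25·4.6667 - (-2.6667)² = 59.3889.
  S^{-1} = (1/det) · [[d, -b], [-b, a]] = [[0.0786, 0.0449],
 [0.0449, 0.2399]].

Step 4 — quadratic form (x̄ - mu_0)^T · S^{-1} · (x̄ - mu_0):
  S^{-1} · (x̄ - mu_0) = (0.014, -0.2063),
  (x̄ - mu_0)^T · [...] = (0.75)·(0.014) + (-1)·(-0.2063) = 0.2168.

Step 5 — scale by n: T² = 4 · 0.2168 = 0.8672.

T² ≈ 0.8672


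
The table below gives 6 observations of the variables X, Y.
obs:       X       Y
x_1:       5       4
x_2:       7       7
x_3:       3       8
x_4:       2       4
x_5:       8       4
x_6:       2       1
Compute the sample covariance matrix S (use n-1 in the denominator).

Step 1 — column means:
  mean(X) = (5 + 7 + 3 + 2 + 8 + 2) / 6 = 27/6 = 4.5
  mean(Y) = (4 + 7 + 8 + 4 + 4 + 1) / 6 = 28/6 = 4.6667

Step 2 — sample covariance S[i,j] = (1/(n-1)) · Σ_k (x_{k,i} - mean_i) · (x_{k,j} - mean_j), with n-1 = 5.
  S[X,X] = ((0.5)·(0.5) + (2.5)·(2.5) + (-1.5)·(-1.5) + (-2.5)·(-2.5) + (3.5)·(3.5) + (-2.5)·(-2.5)) / 5 = 33.5/5 = 6.7
  S[X,Y] = ((0.5)·(-0.6667) + (2.5)·(2.3333) + (-1.5)·(3.3333) + (-2.5)·(-0.6667) + (3.5)·(-0.6667) + (-2.5)·(-3.6667)) / 5 = 9/5 = 1.8
  S[Y,Y] = ((-0.6667)·(-0.6667) + (2.3333)·(2.3333) + (3.3333)·(3.3333) + (-0.6667)·(-0.6667) + (-0.6667)·(-0.6667) + (-3.6667)·(-3.6667)) / 5 = 31.3333/5 = 6.2667

S is symmetric (S[j,i] = S[i,j]). Assembling:

S = [[6.7, 1.8],
 [1.8, 6.2667]]


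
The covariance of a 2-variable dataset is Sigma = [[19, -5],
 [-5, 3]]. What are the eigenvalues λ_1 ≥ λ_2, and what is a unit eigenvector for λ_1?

Step 1 — characteristic polynomial of 2×2 Sigma:
  det(Sigma - λI) = λ² - trace · λ + det = 0.
  trace = 19 + 3 = 22, det = 19·3 - (-5)² = 32.
Step 2 — discriminant:
  Δ = trace² - 4·det = 484 - 128 = 356.
Step 3 — eigenvalues:
  λ = (trace ± √Δ)/2 = (22 ± 18.868)/2,
  λ_1 = 20.434,  λ_2 = 1.566.

Step 4 — unit eigenvector for λ_1: solve (Sigma - λ_1 I)v = 0. First row:
  (19 - 20.434)·v_x + (-5)·v_y = 0, i.e. (-1.434)·v_x + (-5)·v_y = 0,
  so v ∝ (b, λ_1 - a) = (-5, 1.434); multiply by -1 so the first entry is positive: u = (5, -1.434).
  ||u|| = √((5)² + (-1.434)²) = √(27.0563) ≈ 5.2016,
  v_1 = u/||u|| ≈ (0.9612, -0.2757) (||v_1|| = 1).

λ_1 = 20.434,  λ_2 = 1.566;  v_1 ≈ (0.9612, -0.2757)


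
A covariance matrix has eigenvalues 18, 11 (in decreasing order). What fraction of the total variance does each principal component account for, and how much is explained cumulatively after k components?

Step 1 — total variance = trace(Sigma) = Σ λ_i = 18 + 11 = 29.

Step 2 — fraction explained by component i = λ_i / Σ λ:
  PC1: 18/29 = 0.6207
  PC2: 11/29 = 0.3793

Step 3 — cumulative fraction after k components = (λ_1 + ... + λ_k) / Σ λ:
  k = 1: 18/29 = 0.6207
  k = 2: (18 + 11)/29 = 29/29 = 1

Summary (fraction, with percent):

explained: PC1 0.6207 (62.07%), PC2 0.3793 (37.93%);  cumulative: 0.6207, 1


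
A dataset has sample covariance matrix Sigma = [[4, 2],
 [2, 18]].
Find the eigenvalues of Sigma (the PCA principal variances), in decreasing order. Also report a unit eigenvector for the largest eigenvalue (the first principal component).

Step 1 — characteristic polynomial of 2×2 Sigma:
  det(Sigma - λI) = λ² - trace · λ + det = 0.
  trace = 4 + 18 = 22, det = 4·18 - (2)² = 68.
Step 2 — discriminant:
  Δ = trace² - 4·det = 484 - 272 = 212.
Step 3 — eigenvalues:
  λ = (trace ± √Δ)/2 = (22 ± 14.5602)/2,
  λ_1 = 18.2801,  λ_2 = 3.7199.

Step 4 — unit eigenvector for λ_1: solve (Sigma - λ_1 I)v = 0. First row:
  (4 - 18.2801)·v_x + (2)·v_y = 0, i.e. (-14.2801)·v_x + (2)·v_y = 0,
  so v ∝ (b, λ_1 - a) = (2, 14.2801) = u.
  ||u|| = √((2)² + (14.2801)²) = √(207.9215) ≈ 14.4195,
  v_1 = u/||u|| ≈ (0.1387, 0.9903) (||v_1|| = 1).

λ_1 = 18.2801,  λ_2 = 3.7199;  v_1 ≈ (0.1387, 0.9903)


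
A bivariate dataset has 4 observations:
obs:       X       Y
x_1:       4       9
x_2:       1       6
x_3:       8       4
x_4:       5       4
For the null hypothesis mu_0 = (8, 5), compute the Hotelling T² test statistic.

Step 1 — sample mean vector:
  mean(X) = (4 + 1 + 8 + 5) / 4 = 18/4 = 4.5
  mean(Y) = (9 + 6 + 4 + 4) / 4 = 23/4 = 5.75
  x̄ = (4.5, 5.75),  deviation x̄ - mu_0 = (4.5, 5.75) - (8, 5) = (-3.5, 0.75).

Step 2 — sample covariance matrix, S[i,j] = (1/(n-1)) · Σ_k (x_{k,i} - mean_i) · (x_{k,j} - mean_j), divisor n-1 = 3:
  S[X,X] = ((-0.5)·(-0.5) + (-3.5)·(-3.5) + (3.5)·(3.5) + (0.5)·(0.5)) / 3 = 25/3 = 8.3333
  S[X,Y] = ((-0.5)·(3.25) + (-3.5)·(0.25) + (3.5)·(-1.75) + (0.5)·(-1.75)) / 3 = -9.5/3 = -3.1667
  S[Y,Y] = ((3.25)·(3.25) + (0.25)·(0.25) + (-1.75)·(-1.75) + (-1.75)·(-1.75)) / 3 = 16.75/3 = 5.5833
  S = [[8.3333, -3.1667],
 [-3.1667, 5.5833]].

Step 3 — invert S. det(S) = 8.3333·5.5833 - (-3.1667)² = 36.5.
  S^{-1} = (1/det) · [[d, -b], [-b, a]] = [[0.153, 0.0868],
 [0.0868, 0.2283]].

Step 4 — quadratic form (x̄ - mu_0)^T · S^{-1} · (x̄ - mu_0):
  S^{-1} · (x̄ - mu_0) = (-0.4703, -0.1324),
  (x̄ - mu_0)^T · [...] = (-3.5)·(-0.4703) + (0.75)·(-0.1324) = 1.5468.

Step 5 — scale by n: T² = 4 · 1.5468 = 6.1872.

T² ≈ 6.1872


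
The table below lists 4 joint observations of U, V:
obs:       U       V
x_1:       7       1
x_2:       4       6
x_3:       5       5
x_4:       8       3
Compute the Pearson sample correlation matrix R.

Step 1 — column means:
  mean(U) = (7 + 4 + 5 + 8) / 4 = 24/4 = 6
  mean(V) = (1 + 6 + 5 + 3) / 4 = 15/4 = 3.75

Step 2 — sample variances and covariances s[i,j] = (1/(n-1)) · Σ_k (x_{k,i} - mean_i) · (x_{k,j} - mean_j), with n-1 = 3:
  s[U,U] = ((1)·(1) + (-2)·(-2) + (-1)·(-1) + (2)·(2)) / 3 = 10/3 = 3.3333
  s[U,V] = ((1)·(-2.75) + (-2)·(2.25) + (-1)·(1.25) + (2)·(-0.75)) / 3 = -10/3 = -3.3333
  s[V,V] = ((-2.75)·(-2.75) + (2.25)·(2.25) + (1.25)·(1.25) + (-0.75)·(-0.75)) / 3 = 14.75/3 = 4.9167
  Sample standard deviations s_i = √(s[i,i]):
  s(U) = √(3.3333) = 1.8257
  s(V) = √(4.9167) = 2.2174

Step 3 — r_{ij} = s_{ij} / (s_i · s_j):
  r[U,U] = 1 (diagonal).
  r[U,V] = -3.3333 / (1.8257 · 2.2174) = -3.3333 / 4.0483 = -0.8234
  r[V,V] = 1 (diagonal).

R is symmetric with unit diagonal. Assembling:

R = [[1, -0.8234],
 [-0.8234, 1]]


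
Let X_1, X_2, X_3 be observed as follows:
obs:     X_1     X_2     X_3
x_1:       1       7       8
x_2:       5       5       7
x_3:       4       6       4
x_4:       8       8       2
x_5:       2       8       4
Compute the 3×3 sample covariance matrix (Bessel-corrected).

Step 1 — column means:
  mean(X_1) = (1 + 5 + 4 + 8 + 2) / 5 = 20/5 = 4
  mean(X_2) = (7 + 5 + 6 + 8 + 8) / 5 = 34/5 = 6.8
  mean(X_3) = (8 + 7 + 4 + 2 + 4) / 5 = 25/5 = 5

Step 2 — sample covariance S[i,j] = (1/(n-1)) · Σ_k (x_{k,i} - mean_i) · (x_{k,j} - mean_j), with n-1 = 4.
  S[X_1,X_1] = ((-3)·(-3) + (1)·(1) + (0)·(0) + (4)·(4) + (-2)·(-2)) / 4 = 30/4 = 7.5
  S[X_1,X_2] = ((-3)·(0.2) + (1)·(-1.8) + (0)·(-0.8) + (4)·(1.2) + (-2)·(1.2)) / 4 = 0/4 = 0
  S[X_1,X_3] = ((-3)·(3) + (1)·(2) + (0)·(-1) + (4)·(-3) + (-2)·(-1)) / 4 = -17/4 = -4.25
  S[X_2,X_2] = ((0.2)·(0.2) + (-1.8)·(-1.8) + (-0.8)·(-0.8) + (1.2)·(1.2) + (1.2)·(1.2)) / 4 = 6.8/4 = 1.7
  S[X_2,X_3] = ((0.2)·(3) + (-1.8)·(2) + (-0.8)·(-1) + (1.2)·(-3) + (1.2)·(-1)) / 4 = -7/4 = -1.75
  S[X_3,X_3] = ((3)·(3) + (2)·(2) + (-1)·(-1) + (-3)·(-3) + (-1)·(-1)) / 4 = 24/4 = 6

S is symmetric (S[j,i] = S[i,j]). Assembling:

S = [[7.5, 0, -4.25],
 [0, 1.7, -1.75],
 [-4.25, -1.75, 6]]
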